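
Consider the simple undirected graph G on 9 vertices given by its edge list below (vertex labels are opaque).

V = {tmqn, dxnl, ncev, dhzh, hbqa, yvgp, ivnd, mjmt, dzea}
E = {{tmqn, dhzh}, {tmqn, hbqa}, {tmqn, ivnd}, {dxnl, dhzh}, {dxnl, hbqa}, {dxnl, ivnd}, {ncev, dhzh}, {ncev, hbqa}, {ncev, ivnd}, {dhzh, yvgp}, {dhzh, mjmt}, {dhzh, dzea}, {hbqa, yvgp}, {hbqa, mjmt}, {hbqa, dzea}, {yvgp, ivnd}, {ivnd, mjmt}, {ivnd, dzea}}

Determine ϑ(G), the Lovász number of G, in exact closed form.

6

deg(ivnd) = 6; N(ivnd) = {tmqn, dxnl, ncev, yvgp, mjmt, dzea}.
deg(mjmt) = 3; N(mjmt) = {dhzh, hbqa, ivnd}.
deg(hbqa) = 6; N(hbqa) = {tmqn, dxnl, ncev, yvgp, mjmt, dzea}.
Vertex dxnl has 3 neighbors: dhzh, hbqa, ivnd.
2 parts of sizes [6, 3]; α(G) = 6 = ϑ (perfect).
ϑ(G) ≈ 6.0000.
6 ≤ 6 ≤ 6: collapsed.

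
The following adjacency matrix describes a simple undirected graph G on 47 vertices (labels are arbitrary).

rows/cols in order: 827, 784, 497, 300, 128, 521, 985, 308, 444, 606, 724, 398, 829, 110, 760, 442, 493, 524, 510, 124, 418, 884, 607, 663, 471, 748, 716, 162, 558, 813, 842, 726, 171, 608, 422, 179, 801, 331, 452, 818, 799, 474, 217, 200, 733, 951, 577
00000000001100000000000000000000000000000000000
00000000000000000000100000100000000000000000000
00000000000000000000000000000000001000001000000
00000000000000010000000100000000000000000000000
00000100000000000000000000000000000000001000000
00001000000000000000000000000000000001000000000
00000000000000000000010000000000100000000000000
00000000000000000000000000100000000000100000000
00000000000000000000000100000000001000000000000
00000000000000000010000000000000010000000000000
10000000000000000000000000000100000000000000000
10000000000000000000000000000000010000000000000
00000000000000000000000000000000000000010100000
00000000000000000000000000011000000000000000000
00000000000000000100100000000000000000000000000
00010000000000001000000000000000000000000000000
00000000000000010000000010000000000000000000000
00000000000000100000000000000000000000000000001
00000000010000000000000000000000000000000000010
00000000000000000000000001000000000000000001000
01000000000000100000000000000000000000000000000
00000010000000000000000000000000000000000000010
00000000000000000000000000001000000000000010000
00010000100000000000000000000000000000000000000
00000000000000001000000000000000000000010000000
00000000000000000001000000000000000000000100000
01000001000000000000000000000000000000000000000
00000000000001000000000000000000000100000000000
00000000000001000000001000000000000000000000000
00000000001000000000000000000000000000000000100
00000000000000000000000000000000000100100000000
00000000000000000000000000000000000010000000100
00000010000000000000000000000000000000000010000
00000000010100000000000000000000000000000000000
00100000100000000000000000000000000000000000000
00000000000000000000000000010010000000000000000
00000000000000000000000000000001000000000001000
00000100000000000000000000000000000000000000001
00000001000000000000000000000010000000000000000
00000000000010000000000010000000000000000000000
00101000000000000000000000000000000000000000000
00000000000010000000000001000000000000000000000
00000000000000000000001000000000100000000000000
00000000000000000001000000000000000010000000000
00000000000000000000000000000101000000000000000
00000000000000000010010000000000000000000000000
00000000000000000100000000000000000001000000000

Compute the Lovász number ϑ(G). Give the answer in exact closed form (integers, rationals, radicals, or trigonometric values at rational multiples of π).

47*cos(pi/47)/(cos(pi/47) + 1)

deg(884) = 2; N(884) = {985, 951}.
deg(606) = 2; N(606) = {510, 608}.
Vertex 452 has 2 neighbors: 308, 842.
N(179) = {162, 842}, |N(179)| = 2.
2-regular, N=47; a single 47-cycle (edge-transitive).
Distinct eigenvalues (to 4 d.p.): [2.0, 1.9822, 1.9289, 1.8413, 1.7208, 1.5696, 1.3904, 1.1864, 0.9612, 0.7188, 0.4636, 0.2002, -0.0668, -0.3327, -0.5926, -0.8419, -1.0762, -1.2913, -1.4833, -1.6489, -1.785, -1.8893, -1.9599, -1.9955].
Lovász: ϑ = −47(-2*cos(pi/47))/(2+-(-1)*2*cos(pi/47)) = 47*cos(pi/47)/(cos(pi/47) + 1).
Numerically 23.47373149.
Sandwich: α(G)=23 ≤ ϑ(G)=47*cos(pi/47)/(cos(pi/47) + 1) ≤ χ(Ḡ)=24 (both strict).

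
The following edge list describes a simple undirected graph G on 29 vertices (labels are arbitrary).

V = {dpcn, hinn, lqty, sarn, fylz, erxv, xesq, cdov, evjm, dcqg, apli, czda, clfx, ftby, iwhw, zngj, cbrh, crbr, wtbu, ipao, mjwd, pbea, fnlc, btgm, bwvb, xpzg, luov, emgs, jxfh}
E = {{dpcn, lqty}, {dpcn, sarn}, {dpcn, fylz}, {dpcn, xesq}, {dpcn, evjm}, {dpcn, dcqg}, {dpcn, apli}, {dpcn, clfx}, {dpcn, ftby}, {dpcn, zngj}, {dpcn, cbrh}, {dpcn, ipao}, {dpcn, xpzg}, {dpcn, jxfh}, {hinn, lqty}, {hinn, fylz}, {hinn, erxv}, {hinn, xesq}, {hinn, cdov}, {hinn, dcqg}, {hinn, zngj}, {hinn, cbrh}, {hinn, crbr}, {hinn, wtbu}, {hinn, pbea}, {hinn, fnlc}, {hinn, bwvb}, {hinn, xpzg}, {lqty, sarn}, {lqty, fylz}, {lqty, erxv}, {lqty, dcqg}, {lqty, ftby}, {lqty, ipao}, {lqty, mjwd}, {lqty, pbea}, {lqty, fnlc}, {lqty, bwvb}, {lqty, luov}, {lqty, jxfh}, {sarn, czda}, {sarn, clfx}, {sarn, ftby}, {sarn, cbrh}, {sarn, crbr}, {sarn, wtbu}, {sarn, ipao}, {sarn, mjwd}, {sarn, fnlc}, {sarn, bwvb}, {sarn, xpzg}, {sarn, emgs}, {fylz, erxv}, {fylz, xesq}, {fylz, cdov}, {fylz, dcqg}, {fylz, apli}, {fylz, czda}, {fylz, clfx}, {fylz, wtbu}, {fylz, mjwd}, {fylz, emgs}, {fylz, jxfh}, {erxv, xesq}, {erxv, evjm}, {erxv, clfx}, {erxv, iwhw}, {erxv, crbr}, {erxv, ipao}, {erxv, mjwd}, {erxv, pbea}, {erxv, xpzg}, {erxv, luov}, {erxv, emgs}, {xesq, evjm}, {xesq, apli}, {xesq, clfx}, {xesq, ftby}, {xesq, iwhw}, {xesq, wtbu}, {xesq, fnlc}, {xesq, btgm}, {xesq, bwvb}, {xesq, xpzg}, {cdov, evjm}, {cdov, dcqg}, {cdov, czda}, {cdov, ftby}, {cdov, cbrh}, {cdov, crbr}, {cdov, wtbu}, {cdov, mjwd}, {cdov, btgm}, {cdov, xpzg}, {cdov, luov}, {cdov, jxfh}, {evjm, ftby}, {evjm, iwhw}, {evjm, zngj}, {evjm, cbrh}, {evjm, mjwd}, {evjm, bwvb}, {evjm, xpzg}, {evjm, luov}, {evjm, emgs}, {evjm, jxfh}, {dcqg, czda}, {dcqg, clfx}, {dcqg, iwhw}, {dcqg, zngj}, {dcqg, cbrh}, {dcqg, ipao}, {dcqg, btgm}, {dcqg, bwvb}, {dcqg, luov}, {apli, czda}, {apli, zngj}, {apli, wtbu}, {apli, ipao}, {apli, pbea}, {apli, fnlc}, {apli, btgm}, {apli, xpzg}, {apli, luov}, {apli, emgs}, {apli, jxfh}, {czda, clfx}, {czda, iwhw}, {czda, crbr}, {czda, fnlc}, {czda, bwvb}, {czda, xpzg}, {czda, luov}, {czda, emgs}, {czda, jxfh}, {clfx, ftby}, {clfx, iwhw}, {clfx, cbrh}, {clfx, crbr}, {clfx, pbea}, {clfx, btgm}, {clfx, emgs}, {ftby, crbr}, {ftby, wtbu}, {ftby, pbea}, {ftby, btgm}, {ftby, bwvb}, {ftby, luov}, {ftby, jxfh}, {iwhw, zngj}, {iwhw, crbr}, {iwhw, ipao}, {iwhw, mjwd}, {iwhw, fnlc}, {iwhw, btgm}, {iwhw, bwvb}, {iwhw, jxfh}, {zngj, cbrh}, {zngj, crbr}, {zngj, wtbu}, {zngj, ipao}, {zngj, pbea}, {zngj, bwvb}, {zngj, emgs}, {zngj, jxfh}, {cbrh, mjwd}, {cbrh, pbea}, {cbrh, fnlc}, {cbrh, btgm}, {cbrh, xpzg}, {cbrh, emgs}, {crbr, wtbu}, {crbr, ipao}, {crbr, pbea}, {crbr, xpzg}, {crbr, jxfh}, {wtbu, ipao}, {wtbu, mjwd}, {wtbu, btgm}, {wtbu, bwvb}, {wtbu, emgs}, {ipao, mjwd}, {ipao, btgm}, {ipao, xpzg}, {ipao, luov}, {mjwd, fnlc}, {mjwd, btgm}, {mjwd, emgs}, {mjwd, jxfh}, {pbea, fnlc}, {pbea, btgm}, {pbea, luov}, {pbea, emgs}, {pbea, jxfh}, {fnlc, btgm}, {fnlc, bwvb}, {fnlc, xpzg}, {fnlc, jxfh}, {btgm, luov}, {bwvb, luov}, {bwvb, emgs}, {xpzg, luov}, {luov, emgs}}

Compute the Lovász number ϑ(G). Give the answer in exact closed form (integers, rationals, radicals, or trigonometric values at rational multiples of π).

sqrt(29)

deg(cdov) = 14; N(cdov) = {hinn, fylz, evjm, dcqg, czda, ftby, cbrh, crbr, wtbu, mjwd, btgm, xpzg, luov, jxfh}.
deg(erxv) = 14; N(erxv) = {hinn, lqty, fylz, xesq, evjm, clfx, iwhw, crbr, ipao, mjwd, pbea, xpzg, luov, emgs}.
Vertex zngj has 14 neighbors: dpcn, hinn, evjm, dcqg, apli, iwhw, cbrh, crbr, wtbu, ipao, pbea, bwvb, emgs, jxfh.
deg(crbr) = 14; N(crbr) = {hinn, sarn, erxv, cdov, czda, clfx, ftby, iwhw, zngj, wtbu, ipao, pbea, xpzg, jxfh}.
14-regular, N=29; SR(29,14,6,7) — a Paley graph.
A has 3 distinct eigenvalues ≈ [14.0, 2.192582, -3.192582].
ϑ = −N·λ_min/(λ_max−λ_min) = −29·(-sqrt(29)/2 - 1/2)/(14−(-sqrt(29)/2 - 1/2)) = sqrt(29).
≈ 5.3852 (to 4 d.p.).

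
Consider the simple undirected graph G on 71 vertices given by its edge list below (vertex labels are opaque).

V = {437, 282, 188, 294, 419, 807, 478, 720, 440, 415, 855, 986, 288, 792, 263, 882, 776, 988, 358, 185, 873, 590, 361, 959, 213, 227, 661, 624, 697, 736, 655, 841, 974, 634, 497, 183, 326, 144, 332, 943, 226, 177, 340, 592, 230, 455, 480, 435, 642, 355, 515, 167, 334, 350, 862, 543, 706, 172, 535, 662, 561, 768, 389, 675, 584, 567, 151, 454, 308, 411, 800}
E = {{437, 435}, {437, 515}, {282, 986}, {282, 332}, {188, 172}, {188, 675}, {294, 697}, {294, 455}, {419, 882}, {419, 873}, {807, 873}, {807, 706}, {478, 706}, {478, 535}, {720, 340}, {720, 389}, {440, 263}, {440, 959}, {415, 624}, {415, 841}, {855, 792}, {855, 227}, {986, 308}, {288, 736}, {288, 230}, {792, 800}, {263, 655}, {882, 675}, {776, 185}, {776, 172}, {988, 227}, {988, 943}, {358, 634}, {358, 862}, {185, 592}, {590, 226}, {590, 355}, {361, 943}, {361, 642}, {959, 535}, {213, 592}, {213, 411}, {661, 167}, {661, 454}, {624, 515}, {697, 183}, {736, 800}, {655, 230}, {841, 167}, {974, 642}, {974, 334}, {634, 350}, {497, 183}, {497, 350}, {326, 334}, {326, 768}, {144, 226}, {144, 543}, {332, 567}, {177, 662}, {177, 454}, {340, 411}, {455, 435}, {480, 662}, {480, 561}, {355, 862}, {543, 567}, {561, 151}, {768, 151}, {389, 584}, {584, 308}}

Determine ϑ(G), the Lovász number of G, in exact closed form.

71*cos(pi/71)/(cos(pi/71) + 1)

Vertex 655 has 2 neighbors: 263, 230.
Vertex 561 has 2 neighbors: 480, 151.
deg(590) = 2; N(590) = {226, 355}.
N(361) = {943, 642}, |N(361)| = 2.
Every vertex has degree 2 (N=71); this is C_{71}, the 71-cycle.
The 36 distinct eigenvalues: [2.0, 1.99217, 1.96876, 1.92993, 1.876, 1.80739, 1.72463, 1.62837, 1.51937, 1.39848, 1.26665, 1.1249, 0.97435, 0.81617, 0.6516, 0.48194, 0.3085, 0.13265, -0.04424, -0.22079, -0.3956, -0.56732, -0.7346, -0.89613, -1.05065, -1.19694, -1.33387, -1.46036, -1.57542, -1.67814, -1.76774, -1.8435, -1.90483, -1.95125, -1.98241, -1.99804].
Lovász: ϑ = −71(-2*cos(pi/71))/(2+-(-1)*2*cos(pi/71)) = 71*cos(pi/71)/(cos(pi/71) + 1).
Numerically 35.48261826.
Sandwich: α(G)=35 ≤ ϑ(G)=71*cos(pi/71)/(cos(pi/71) + 1) ≤ χ(Ḡ)=36 (both strict).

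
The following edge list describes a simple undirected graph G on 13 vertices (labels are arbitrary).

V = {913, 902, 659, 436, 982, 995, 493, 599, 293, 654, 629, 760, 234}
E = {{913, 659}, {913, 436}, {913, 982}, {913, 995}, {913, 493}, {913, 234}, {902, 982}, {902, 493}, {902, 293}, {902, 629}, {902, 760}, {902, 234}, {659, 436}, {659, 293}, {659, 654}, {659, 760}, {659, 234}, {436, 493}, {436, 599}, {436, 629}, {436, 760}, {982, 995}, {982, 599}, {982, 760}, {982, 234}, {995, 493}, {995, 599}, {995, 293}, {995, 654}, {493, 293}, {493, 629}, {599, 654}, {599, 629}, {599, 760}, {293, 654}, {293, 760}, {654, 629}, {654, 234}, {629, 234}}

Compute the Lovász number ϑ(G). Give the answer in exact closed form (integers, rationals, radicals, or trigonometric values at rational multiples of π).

sqrt(13)

N(234) = {913, 902, 659, 982, 654, 629}, |N(234)| = 6.
Vertex 493 has 6 neighbors: 913, 902, 436, 995, 293, 629.
Vertex 293 has 6 neighbors: 902, 659, 995, 493, 654, 760.
deg(760) = 6; N(760) = {902, 659, 436, 982, 599, 293}.
13-vertex 6-regular graph: strongly regular (13,6,2,3).
A has 3 distinct eigenvalues ≈ [6.0, 1.303, -2.303].
With N=13: ϑ(G) = 13·(-(-sqrt(13)/2 - 1/2))/(6−(-sqrt(13)/2 - 1/2)) = sqrt(13).
= 3.6056… (decimal).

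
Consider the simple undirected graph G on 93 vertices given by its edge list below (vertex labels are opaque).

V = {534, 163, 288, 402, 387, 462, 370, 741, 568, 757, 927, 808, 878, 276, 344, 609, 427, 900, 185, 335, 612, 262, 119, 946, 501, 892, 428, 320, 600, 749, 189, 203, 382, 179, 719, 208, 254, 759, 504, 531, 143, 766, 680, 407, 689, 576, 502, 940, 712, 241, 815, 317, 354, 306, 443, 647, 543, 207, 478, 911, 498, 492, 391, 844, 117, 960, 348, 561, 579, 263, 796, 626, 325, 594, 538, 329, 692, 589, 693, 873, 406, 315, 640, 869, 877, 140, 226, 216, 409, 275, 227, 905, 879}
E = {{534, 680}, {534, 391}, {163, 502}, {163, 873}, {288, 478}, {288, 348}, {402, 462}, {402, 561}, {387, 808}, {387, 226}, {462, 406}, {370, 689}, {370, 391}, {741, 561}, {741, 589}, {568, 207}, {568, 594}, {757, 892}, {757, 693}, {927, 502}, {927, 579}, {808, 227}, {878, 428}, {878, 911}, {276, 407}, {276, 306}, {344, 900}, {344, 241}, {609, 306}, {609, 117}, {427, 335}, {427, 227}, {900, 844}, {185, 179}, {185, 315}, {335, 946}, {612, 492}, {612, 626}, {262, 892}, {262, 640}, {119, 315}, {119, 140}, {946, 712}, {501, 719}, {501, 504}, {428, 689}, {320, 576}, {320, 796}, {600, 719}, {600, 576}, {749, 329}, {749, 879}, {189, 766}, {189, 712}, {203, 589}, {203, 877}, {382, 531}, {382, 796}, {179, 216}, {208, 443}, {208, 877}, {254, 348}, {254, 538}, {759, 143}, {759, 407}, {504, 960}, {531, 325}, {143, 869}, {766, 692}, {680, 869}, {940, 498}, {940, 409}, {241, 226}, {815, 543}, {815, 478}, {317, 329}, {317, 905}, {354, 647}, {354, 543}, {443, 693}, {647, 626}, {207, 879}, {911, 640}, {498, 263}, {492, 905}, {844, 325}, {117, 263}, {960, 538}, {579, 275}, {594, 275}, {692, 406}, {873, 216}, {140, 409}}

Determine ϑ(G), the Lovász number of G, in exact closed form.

93*cos(pi/93)/(cos(pi/93) + 1)

Vertex 315 has 2 neighbors: 185, 119.
Vertex 140 has 2 neighbors: 119, 409.
N(329) = {749, 317}, |N(329)| = 2.
N(757) = {892, 693}, |N(757)| = 2.
Every vertex has degree 2 (N=93); this is C_{93}, the 93-cycle.
A has 47 distinct eigenvalues ≈ [2.0, 1.995, 1.982, 1.959, 1.927, 1.887, 1.838, 1.78, 1.715, 1.642, 1.561, 1.473, 1.378, 1.277, 1.17, 1.058, 0.941, 0.82, 0.695, 0.566, 0.436, 0.303, 0.169, 0.034, -0.101, -0.236, -0.369, -0.501, -0.631, -0.758, -0.881, -1.0, -1.115, -1.224, -1.328, -1.426, -1.518, -1.602, -1.679, -1.749, -1.81, -1.864, -1.908, -1.944, -1.972, -1.99, -1.999].
λ_max=2, λ_min=-2*cos(pi/93); ϑ = −93·λ_min/(λ_max−λ_min) = 93*cos(pi/93)/(cos(pi/93) + 1).
= 46.486731879… (decimal).
Check 46 ≤ 93*cos(pi/93)/(cos(pi/93) + 1) ≤ 47: both strict.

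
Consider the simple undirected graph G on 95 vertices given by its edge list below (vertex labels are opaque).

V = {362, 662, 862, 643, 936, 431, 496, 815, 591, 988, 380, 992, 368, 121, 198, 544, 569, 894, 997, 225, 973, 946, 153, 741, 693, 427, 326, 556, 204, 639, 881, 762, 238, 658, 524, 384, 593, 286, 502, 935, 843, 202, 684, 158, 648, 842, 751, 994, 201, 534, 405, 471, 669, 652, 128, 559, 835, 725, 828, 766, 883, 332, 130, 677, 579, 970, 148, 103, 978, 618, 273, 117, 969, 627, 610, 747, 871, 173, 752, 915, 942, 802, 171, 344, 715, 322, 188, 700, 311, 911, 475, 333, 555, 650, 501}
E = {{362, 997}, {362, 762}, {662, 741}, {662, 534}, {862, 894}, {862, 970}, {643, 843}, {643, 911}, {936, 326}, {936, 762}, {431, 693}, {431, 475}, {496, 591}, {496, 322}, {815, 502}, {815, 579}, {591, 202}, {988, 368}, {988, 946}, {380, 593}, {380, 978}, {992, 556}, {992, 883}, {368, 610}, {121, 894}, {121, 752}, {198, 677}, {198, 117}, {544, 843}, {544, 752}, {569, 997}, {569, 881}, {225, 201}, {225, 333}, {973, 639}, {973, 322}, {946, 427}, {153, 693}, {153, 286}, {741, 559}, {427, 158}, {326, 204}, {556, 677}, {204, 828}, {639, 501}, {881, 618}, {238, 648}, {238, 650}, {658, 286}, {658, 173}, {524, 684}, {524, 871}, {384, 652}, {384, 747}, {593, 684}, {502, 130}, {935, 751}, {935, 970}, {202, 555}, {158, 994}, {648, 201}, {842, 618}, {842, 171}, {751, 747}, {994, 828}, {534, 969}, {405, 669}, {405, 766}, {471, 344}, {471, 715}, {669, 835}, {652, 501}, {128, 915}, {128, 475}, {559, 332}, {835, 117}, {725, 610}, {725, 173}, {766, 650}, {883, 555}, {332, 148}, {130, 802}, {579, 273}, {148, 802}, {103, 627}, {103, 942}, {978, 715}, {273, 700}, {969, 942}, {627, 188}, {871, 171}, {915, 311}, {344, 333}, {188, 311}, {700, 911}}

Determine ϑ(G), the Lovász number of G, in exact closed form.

95*cos(pi/95)/(cos(pi/95) + 1)

deg(117) = 2; N(117) = {198, 835}.
N(344) = {471, 333}, |N(344)| = 2.
N(496) = {591, 322}, |N(496)| = 2.
N(741) = {662, 559}, |N(741)| = 2.
Regular of degree 2 on 95 vertices: this is C_{95}, the 95-cycle.
Distinct eigenvalues (to 3 d.p.): [2.0, 1.996, 1.983, 1.961, 1.93, 1.892, 1.845, 1.789, 1.727, 1.656, 1.578, 1.494, 1.402, 1.305, 1.202, 1.094, 0.981, 0.864, 0.742, 0.618, 0.491, 0.362, 0.231, 0.099, -0.033, -0.165, -0.297, -0.427, -0.555, -0.681, -0.803, -0.923, -1.038, -1.149, -1.254, -1.355, -1.449, -1.537, -1.618, -1.692, -1.759, -1.818, -1.869, -1.912, -1.947, -1.973, -1.99, -1.999].
Lovász: ϑ = −95(-2*cos(pi/95))/(2+-(-1)*2*cos(pi/95)) = 95*cos(pi/95)/(cos(pi/95) + 1).
ϑ(G) ≈ 47.48701131.
47 ≤ 95*cos(pi/95)/(cos(pi/95) + 1) ≤ 48: both strict.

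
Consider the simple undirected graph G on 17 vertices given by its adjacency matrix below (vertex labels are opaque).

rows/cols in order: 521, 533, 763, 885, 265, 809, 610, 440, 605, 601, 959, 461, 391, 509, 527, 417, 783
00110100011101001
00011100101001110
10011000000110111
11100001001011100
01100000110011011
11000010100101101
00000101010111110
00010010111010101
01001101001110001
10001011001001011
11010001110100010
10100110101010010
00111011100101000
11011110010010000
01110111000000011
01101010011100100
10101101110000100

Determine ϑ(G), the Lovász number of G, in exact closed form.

N(509) = {521, 533, 885, 265, 809, 610, 601, 391}, |N(509)| = 8.
deg(610) = 8; N(610) = {809, 440, 601, 461, 391, 509, 527, 417}.
deg(440) = 8; N(440) = {885, 610, 605, 601, 959, 391, 527, 783}.
N(527) = {533, 763, 885, 809, 610, 440, 417, 783}, |N(527)| = 8.
17-vertex 8-regular graph: Paley(17): SR with (k,λ,μ)=(8,3,4).
spec(A) ≈ [8.0, 1.561553, -2.561553] (distinct, 6 d.p.).
With N=17: ϑ(G) = 17·(-(-sqrt(17)/2 - 1/2))/(8−(-sqrt(17)/2 - 1/2)) = sqrt(17).
≈ 4.123105626 (to 9 d.p.).

sqrt(17)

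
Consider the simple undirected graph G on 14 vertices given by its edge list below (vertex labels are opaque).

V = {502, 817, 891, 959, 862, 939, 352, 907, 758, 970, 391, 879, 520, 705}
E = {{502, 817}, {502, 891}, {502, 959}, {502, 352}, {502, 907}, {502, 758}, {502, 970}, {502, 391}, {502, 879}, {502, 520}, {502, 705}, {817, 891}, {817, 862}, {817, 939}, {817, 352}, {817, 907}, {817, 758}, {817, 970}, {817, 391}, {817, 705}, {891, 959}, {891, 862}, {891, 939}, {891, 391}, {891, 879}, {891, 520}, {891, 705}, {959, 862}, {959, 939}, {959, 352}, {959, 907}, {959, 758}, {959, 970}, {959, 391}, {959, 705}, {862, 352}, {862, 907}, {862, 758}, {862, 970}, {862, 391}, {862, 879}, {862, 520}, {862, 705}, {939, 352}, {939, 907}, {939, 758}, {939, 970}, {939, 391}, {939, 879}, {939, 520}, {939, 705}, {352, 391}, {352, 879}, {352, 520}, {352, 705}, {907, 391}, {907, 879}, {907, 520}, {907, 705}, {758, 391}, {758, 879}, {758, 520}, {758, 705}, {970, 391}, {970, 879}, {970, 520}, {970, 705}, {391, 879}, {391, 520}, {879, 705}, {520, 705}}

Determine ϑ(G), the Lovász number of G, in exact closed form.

5

N(959) = {502, 891, 862, 939, 352, 907, 758, 970, 391, 705}, |N(959)| = 10.
N(862) = {817, 891, 959, 352, 907, 758, 970, 391, 879, 520, 705}, |N(862)| = 11.
Vertex 758 has 9 neighbors: 502, 817, 959, 862, 939, 391, 879, 520, 705.
deg(352) = 9; N(352) = {502, 817, 959, 862, 939, 391, 879, 520, 705}.
K_{5,4,3,2} (perfect); ϑ(G) = α(G) = max{5,4,3,2} = 5.
≈ 5.00000000 (to 8 d.p.).
Lovász sandwich 5 ≤ 5 ≤ 5: collapsed.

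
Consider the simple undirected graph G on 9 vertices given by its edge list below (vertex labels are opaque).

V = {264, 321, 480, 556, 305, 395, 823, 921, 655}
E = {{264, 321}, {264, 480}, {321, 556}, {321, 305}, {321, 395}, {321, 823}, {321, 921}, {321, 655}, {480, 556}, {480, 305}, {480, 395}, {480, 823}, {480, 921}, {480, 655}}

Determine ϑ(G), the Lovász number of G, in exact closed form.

7

deg(264) = 2; N(264) = {321, 480}.
deg(305) = 2; N(305) = {321, 480}.
Vertex 921 has 2 neighbors: 321, 480.
deg(556) = 2; N(556) = {321, 480}.
G = K_{7,2}: α = 7 = χ(Ḡ), so ϑ = 7.
Numerically 7.0000000.
7 ≤ 7 ≤ 7: collapsed.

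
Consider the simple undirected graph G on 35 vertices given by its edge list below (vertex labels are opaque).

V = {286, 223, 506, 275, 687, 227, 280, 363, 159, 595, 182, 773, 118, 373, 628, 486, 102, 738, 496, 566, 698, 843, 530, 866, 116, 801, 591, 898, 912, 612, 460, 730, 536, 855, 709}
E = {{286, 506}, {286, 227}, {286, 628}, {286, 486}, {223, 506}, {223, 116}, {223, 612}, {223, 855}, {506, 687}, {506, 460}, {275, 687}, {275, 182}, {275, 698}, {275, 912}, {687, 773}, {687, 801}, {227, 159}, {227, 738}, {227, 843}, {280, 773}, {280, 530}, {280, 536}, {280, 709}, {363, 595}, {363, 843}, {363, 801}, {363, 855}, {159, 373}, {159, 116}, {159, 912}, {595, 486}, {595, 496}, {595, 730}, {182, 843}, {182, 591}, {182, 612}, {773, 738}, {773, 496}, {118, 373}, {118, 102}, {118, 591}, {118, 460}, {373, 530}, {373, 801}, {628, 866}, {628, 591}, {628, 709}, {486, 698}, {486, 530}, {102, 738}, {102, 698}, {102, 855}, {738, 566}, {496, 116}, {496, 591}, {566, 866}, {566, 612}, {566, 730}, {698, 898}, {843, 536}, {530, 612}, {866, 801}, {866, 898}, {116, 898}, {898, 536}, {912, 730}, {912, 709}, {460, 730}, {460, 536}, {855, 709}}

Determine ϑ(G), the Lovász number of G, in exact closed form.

15

N(730) = {595, 566, 912, 460}, |N(730)| = 4.
deg(102) = 4; N(102) = {118, 738, 698, 855}.
Vertex 275 has 4 neighbors: 687, 182, 698, 912.
N(595) = {363, 486, 496, 730}, |N(595)| = 4.
deg(v) = 4 for all v (|V|=35); this is K(7,3), the Kneser graph.
spec(A) ≈ [4.0, 2.0, -1.0, -3.0] (distinct, 6 d.p.).
ϑ = −N·λ_min/(λ_max−λ_min) = −35·(-3)/(4−(-3)) = 15.
= 15.00000000… (decimal).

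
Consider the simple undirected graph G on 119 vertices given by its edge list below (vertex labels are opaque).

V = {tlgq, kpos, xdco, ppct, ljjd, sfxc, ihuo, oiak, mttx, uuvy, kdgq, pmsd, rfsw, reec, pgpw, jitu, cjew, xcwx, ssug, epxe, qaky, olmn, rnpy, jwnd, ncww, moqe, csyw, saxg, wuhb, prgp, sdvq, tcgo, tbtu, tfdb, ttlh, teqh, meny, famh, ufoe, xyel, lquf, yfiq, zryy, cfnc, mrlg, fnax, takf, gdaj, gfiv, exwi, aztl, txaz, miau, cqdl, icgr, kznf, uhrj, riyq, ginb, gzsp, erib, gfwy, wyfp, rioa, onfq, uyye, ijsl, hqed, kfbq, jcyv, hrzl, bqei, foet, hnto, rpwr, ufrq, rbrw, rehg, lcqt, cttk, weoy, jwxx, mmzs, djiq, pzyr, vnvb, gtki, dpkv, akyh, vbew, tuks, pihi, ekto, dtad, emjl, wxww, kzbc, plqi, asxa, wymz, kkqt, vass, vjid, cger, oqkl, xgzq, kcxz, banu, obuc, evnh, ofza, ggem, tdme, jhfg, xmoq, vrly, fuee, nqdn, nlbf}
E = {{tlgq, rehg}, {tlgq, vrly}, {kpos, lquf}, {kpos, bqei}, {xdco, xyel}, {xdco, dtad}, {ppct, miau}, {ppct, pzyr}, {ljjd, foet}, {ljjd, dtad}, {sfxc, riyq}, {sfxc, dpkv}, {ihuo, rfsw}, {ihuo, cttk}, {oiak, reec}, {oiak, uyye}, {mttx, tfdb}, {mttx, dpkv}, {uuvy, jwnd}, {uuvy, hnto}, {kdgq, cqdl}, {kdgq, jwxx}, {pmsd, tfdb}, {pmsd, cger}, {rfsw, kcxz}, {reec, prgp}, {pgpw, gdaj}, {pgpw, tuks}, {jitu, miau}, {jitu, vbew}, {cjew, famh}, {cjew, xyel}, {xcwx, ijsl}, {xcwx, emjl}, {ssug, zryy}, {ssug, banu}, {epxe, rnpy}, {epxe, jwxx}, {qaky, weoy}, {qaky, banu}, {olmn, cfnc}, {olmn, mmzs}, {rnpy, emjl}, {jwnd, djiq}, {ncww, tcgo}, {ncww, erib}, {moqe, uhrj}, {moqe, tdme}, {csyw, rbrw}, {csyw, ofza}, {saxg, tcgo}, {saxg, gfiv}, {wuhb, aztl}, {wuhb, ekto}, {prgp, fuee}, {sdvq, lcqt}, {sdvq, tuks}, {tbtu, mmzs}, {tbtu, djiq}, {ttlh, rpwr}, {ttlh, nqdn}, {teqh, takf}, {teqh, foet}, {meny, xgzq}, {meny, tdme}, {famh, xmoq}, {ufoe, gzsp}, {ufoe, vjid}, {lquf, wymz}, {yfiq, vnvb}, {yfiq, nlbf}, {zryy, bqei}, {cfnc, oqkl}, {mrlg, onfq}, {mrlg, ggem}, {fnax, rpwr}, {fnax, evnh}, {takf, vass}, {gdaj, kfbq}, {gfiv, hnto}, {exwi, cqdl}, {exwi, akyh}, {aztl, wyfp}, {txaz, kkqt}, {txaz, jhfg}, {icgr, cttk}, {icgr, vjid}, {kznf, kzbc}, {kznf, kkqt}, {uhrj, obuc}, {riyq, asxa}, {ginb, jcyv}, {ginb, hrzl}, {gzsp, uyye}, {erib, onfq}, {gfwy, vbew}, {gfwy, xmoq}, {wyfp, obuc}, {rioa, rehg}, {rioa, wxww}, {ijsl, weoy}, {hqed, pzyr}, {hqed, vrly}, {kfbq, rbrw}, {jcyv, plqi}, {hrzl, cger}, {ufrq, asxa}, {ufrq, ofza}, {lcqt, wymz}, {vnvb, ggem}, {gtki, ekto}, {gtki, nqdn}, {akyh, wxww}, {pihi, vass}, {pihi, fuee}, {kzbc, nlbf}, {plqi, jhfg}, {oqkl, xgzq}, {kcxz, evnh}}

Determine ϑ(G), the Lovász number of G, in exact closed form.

Vertex xmoq has 2 neighbors: famh, gfwy.
deg(ggem) = 2; N(ggem) = {mrlg, vnvb}.
deg(ncww) = 2; N(ncww) = {tcgo, erib}.
deg(ijsl) = 2; N(ijsl) = {xcwx, weoy}.
Every vertex has degree 2 (N=119); a single 119-cycle (edge-transitive).
spec(A) ≈ [2.0, 1.9972, 1.9889, 1.975, 1.9556, 1.9307, 1.9005, 1.8649, 1.8242, 1.7784, 1.7276, 1.672, 1.6118, 1.5471, 1.478, 1.4048, 1.3278, 1.247, 1.1627, 1.0752, 0.9847, 0.8915, 0.7957, 0.6978, 0.5979, 0.4964, 0.3934, 0.2894, 0.1845, 0.0792, -0.0264, -0.1319, -0.237, -0.3415, -0.445, -0.5473, -0.6481, -0.747, -0.8439, -0.9384, -1.0303, -1.1194, -1.2053, -1.2878, -1.3668, -1.4419, -1.5131, -1.58, -1.6425, -1.7004, -1.7536, -1.8019, -1.8452, -1.8834, -1.9163, -1.9438, -1.9659, -1.9826, -1.9937, -1.9993] (distinct, 4 d.p.).
−119·(-2*cos(pi/119)) / ((2)−(-2*cos(pi/119))) = 119*cos(pi/119)/(cos(pi/119) + 1) = ϑ(G).
ϑ(G) ≈ 59.4896.
Sandwich: α(G)=59 ≤ ϑ(G)=119*cos(pi/119)/(cos(pi/119) + 1) ≤ χ(Ḡ)=60 (both strict).

119*cos(pi/119)/(cos(pi/119) + 1)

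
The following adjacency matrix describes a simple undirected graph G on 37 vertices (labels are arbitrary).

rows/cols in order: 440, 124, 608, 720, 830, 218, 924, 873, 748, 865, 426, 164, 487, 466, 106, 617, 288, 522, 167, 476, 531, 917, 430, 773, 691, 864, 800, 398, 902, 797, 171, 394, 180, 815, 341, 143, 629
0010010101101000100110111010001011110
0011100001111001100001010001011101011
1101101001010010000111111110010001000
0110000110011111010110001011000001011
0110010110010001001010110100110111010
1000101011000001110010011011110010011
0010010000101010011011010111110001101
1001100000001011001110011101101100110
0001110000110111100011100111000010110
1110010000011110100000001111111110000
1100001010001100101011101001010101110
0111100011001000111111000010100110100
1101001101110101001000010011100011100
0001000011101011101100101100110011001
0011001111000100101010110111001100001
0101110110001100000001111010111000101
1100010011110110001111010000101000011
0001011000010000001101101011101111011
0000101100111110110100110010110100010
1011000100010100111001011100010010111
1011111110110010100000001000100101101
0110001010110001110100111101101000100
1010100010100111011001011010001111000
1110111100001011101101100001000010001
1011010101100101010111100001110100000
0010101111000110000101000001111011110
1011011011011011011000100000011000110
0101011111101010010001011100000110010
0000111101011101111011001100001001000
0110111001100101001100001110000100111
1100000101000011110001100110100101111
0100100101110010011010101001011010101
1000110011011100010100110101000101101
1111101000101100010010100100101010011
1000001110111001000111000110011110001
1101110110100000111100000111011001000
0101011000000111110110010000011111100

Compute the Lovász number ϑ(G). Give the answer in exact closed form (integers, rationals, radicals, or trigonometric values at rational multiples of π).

deg(873) = 18; N(873) = {440, 720, 830, 487, 106, 617, 167, 476, 531, 773, 691, 864, 398, 902, 171, 394, 341, 143}.
deg(143) = 18; N(143) = {440, 124, 720, 830, 218, 873, 748, 426, 288, 522, 167, 476, 864, 800, 398, 797, 171, 815}.
Vertex 124 has 18 neighbors: 608, 720, 830, 865, 426, 164, 487, 617, 288, 917, 773, 398, 797, 171, 394, 815, 143, 629.
N(617) = {124, 720, 830, 218, 873, 748, 487, 466, 917, 430, 773, 691, 800, 902, 797, 171, 341, 629}, |N(617)| = 18.
Regular of degree 18 on 37 vertices: strongly regular (37,18,8,9).
The 3 distinct eigenvalues: [18.0, 2.541, -3.541].
With N=37: ϑ(G) = 37·(-(-sqrt(37)/2 - 1/2))/(18−(-sqrt(37)/2 - 1/2)) = sqrt(37).
= 6.082762530… (decimal).

sqrt(37)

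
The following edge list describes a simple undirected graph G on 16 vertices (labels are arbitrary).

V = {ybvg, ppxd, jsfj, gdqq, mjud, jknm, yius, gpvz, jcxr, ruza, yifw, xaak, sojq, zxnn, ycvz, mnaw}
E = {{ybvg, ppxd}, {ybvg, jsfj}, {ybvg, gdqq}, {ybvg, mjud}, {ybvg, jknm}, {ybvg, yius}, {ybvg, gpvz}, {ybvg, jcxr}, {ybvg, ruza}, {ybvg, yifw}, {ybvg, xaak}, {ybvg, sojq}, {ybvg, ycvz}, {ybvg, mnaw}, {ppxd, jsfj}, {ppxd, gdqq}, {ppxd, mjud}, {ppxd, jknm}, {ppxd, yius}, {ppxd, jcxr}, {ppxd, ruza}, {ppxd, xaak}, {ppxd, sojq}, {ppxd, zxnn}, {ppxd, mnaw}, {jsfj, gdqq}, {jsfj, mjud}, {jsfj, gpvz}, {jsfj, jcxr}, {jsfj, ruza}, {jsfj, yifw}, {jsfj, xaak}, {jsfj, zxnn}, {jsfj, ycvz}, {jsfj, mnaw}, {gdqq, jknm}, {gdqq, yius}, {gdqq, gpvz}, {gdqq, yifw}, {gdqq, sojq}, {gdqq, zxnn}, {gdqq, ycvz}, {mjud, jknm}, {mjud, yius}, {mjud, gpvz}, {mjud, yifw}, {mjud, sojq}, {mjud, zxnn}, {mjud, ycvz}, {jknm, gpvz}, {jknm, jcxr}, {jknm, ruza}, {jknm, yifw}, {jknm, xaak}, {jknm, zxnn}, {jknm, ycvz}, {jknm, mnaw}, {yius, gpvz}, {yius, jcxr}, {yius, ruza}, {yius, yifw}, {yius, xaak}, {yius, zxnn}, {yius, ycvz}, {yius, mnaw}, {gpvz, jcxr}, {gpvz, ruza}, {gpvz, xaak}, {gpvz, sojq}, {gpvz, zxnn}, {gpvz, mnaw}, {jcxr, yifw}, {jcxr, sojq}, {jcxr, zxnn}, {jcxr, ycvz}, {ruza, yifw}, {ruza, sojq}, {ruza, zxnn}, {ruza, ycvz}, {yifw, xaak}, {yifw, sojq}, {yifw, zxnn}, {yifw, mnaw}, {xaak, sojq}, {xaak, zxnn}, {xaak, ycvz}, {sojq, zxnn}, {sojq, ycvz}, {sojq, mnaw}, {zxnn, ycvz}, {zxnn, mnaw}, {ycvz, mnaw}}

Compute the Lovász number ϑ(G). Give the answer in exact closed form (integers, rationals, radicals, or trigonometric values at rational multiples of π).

6

N(ybvg) = {ppxd, jsfj, gdqq, mjud, jknm, yius, gpvz, jcxr, ruza, yifw, xaak, sojq, ycvz, mnaw}, |N(ybvg)| = 14.
deg(mjud) = 10; N(mjud) = {ybvg, ppxd, jsfj, jknm, yius, gpvz, yifw, sojq, zxnn, ycvz}.
deg(gdqq) = 10; N(gdqq) = {ybvg, ppxd, jsfj, jknm, yius, gpvz, yifw, sojq, zxnn, ycvz}.
deg(ppxd) = 12; N(ppxd) = {ybvg, jsfj, gdqq, mjud, jknm, yius, jcxr, ruza, xaak, sojq, zxnn, mnaw}.
G = K_{6,4,4,2}: α = 6 = χ(Ḡ), so ϑ = 6.
= 6.0000… (decimal).
Check 6 ≤ 6 ≤ 6: collapsed.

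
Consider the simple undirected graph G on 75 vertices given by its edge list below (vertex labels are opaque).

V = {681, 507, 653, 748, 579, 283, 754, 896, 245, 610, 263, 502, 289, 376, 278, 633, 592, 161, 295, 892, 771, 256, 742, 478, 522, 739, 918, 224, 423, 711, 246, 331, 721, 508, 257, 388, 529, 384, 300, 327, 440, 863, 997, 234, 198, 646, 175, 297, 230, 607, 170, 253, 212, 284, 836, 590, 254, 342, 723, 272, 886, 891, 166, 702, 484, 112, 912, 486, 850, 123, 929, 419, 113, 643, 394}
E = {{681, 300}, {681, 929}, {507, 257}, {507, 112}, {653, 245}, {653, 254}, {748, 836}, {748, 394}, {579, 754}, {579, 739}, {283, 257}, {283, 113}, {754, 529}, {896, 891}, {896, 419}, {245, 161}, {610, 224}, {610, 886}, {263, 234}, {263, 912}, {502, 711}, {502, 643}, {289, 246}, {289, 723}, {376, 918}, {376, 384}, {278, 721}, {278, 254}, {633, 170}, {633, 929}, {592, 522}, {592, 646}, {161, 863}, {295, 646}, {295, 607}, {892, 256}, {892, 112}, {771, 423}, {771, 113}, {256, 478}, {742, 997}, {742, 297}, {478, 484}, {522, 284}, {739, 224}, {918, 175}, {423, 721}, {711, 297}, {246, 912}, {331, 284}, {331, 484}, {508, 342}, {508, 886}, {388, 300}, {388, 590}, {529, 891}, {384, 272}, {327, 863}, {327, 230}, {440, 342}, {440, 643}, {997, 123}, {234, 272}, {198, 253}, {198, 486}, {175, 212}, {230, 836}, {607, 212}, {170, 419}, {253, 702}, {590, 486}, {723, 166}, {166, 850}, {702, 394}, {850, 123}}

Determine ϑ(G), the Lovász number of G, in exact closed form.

75*cos(pi/75)/(cos(pi/75) + 1)

deg(175) = 2; N(175) = {918, 212}.
Vertex 170 has 2 neighbors: 633, 419.
deg(886) = 2; N(886) = {610, 508}.
Vertex 300 has 2 neighbors: 681, 388.
deg(v) = 2 for all v (|V|=75); a single 75-cycle (edge-transitive).
Distinct eigenvalues (to 6 d.p.): [2.0, 1.992986, 1.971992, 1.937166, 1.888753, 1.827091, 1.752613, 1.665842, 1.567387, 1.457937, 1.338261, 1.209198, 1.071654, 0.926592, 0.775031, 0.618034, 0.456702, 0.292166, 0.125581, -0.041885, -0.209057, -0.374763, -0.53784, -0.697144, -0.851559, -1.0, -1.141427, -1.274848, -1.399327, -1.51399, -1.618034, -1.710729, -1.791424, -1.859553, -1.914639, -1.956295, -1.984229, -1.998246].
λ_max=2, λ_min=-2*cos(pi/75); ϑ = −75·λ_min/(λ_max−λ_min) = 75*cos(pi/75)/(cos(pi/75) + 1).
≈ 37.48355 (to 5 d.p.).
Check 37 ≤ 75*cos(pi/75)/(cos(pi/75) + 1) ≤ 38: both strict.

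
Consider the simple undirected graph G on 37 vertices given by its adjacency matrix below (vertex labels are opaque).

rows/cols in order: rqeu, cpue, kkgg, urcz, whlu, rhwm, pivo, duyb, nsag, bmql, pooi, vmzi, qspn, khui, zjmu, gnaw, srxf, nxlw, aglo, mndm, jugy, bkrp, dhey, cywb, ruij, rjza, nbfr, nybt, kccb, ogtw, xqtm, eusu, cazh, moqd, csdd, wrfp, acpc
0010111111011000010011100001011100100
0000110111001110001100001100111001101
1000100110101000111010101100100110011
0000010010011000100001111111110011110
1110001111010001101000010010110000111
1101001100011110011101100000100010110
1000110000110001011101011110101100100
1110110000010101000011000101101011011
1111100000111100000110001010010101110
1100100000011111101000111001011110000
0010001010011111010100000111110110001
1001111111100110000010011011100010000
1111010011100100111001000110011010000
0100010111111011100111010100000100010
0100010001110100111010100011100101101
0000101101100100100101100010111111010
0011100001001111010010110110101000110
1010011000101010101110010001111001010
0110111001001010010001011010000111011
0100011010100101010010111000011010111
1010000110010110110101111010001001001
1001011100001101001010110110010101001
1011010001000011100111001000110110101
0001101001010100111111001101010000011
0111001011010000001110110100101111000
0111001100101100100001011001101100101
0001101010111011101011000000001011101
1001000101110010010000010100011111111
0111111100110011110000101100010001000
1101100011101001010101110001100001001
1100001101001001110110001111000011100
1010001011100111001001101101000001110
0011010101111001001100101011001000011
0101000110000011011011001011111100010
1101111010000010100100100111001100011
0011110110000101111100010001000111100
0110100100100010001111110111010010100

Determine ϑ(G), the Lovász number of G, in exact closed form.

sqrt(37)

deg(xqtm) = 18; N(xqtm) = {rqeu, cpue, pivo, duyb, bmql, qspn, gnaw, srxf, nxlw, mndm, jugy, ruij, rjza, nbfr, nybt, cazh, moqd, csdd}.
Vertex bkrp has 18 neighbors: rqeu, urcz, rhwm, pivo, duyb, qspn, khui, gnaw, aglo, jugy, dhey, cywb, rjza, nbfr, ogtw, eusu, moqd, acpc.
N(rqeu) = {kkgg, whlu, rhwm, pivo, duyb, nsag, bmql, vmzi, qspn, nxlw, jugy, bkrp, dhey, nybt, ogtw, xqtm, eusu, csdd}, |N(rqeu)| = 18.
deg(cywb) = 18; N(cywb) = {urcz, whlu, pivo, bmql, vmzi, khui, srxf, nxlw, aglo, mndm, jugy, bkrp, ruij, rjza, nybt, ogtw, wrfp, acpc}.
deg(v) = 18 for all v (|V|=37); Paley(37): SR with (k,λ,μ)=(18,8,9).
Distinct eigenvalues (to 3 d.p.): [18.0, 2.541, -3.541].
−37·(-sqrt(37)/2 - 1/2) / ((18)−(-sqrt(37)/2 - 1/2)) = sqrt(37) = ϑ(G).
Numerically 6.0827625.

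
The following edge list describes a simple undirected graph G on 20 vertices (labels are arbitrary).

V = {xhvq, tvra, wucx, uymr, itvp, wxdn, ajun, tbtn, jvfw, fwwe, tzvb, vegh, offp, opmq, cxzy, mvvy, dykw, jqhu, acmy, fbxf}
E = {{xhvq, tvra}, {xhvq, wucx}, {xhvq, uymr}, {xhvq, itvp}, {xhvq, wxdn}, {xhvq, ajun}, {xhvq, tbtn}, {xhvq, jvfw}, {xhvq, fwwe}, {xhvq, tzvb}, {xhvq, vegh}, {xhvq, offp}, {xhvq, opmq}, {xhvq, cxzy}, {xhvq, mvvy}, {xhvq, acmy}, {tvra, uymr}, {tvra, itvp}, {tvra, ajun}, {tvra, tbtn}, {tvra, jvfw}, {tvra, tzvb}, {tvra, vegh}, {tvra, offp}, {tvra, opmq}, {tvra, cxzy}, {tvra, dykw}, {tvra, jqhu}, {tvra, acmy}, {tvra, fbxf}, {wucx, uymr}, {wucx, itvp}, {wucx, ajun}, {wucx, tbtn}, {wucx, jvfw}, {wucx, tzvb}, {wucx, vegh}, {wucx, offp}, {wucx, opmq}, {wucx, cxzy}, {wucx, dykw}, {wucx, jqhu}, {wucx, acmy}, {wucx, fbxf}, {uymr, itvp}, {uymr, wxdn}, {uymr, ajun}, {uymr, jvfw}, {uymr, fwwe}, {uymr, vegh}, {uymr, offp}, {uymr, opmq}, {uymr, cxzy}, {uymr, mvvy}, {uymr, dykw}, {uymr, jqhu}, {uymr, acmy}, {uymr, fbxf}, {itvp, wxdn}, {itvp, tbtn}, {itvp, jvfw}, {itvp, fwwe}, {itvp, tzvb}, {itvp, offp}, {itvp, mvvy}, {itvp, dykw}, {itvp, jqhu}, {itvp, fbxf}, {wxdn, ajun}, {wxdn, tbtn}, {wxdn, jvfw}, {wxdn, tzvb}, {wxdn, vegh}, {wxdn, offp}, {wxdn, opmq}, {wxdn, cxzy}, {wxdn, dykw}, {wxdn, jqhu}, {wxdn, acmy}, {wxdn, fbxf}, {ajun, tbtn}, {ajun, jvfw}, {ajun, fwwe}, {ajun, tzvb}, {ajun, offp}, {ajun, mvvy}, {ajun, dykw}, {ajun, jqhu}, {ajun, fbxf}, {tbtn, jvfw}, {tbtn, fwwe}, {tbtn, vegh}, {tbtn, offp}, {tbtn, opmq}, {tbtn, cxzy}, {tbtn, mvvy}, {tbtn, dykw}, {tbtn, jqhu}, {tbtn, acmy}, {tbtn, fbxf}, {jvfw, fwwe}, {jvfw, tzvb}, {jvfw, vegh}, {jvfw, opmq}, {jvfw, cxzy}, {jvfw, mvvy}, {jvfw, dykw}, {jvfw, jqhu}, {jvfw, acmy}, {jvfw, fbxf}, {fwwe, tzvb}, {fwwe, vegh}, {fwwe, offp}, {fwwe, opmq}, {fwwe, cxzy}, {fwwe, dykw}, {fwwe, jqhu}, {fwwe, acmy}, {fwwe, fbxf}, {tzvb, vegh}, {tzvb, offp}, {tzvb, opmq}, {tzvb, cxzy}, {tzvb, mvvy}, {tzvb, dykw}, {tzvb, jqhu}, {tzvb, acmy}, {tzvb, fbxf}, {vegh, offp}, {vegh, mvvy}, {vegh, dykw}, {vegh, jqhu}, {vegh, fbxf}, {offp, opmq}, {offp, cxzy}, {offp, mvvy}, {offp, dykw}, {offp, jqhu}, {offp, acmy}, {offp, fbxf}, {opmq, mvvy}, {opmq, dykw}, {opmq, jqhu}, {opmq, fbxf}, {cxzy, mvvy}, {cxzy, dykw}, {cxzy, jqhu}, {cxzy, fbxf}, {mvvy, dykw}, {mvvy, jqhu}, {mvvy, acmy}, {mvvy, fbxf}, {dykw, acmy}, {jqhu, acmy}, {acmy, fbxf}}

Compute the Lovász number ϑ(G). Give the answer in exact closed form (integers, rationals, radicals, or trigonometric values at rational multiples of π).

N(xhvq) = {tvra, wucx, uymr, itvp, wxdn, ajun, tbtn, jvfw, fwwe, tzvb, vegh, offp, opmq, cxzy, mvvy, acmy}, |N(xhvq)| = 16.
Vertex tzvb has 17 neighbors: xhvq, tvra, wucx, itvp, wxdn, ajun, jvfw, fwwe, vegh, offp, opmq, cxzy, mvvy, dykw, jqhu, acmy, fbxf.
deg(tvra) = 15; N(tvra) = {xhvq, uymr, itvp, ajun, tbtn, jvfw, tzvb, vegh, offp, opmq, cxzy, dykw, jqhu, acmy, fbxf}.
N(uymr) = {xhvq, tvra, wucx, itvp, wxdn, ajun, jvfw, fwwe, vegh, offp, opmq, cxzy, mvvy, dykw, jqhu, acmy, fbxf}, |N(uymr)| = 17.
5 parts of sizes [6, 5, 4, 3, 2]; α(G) = 6 = ϑ (perfect).
≈ 6.000000 (to 6 d.p.).
Lovász sandwich 6 ≤ 6 ≤ 6: collapsed.

6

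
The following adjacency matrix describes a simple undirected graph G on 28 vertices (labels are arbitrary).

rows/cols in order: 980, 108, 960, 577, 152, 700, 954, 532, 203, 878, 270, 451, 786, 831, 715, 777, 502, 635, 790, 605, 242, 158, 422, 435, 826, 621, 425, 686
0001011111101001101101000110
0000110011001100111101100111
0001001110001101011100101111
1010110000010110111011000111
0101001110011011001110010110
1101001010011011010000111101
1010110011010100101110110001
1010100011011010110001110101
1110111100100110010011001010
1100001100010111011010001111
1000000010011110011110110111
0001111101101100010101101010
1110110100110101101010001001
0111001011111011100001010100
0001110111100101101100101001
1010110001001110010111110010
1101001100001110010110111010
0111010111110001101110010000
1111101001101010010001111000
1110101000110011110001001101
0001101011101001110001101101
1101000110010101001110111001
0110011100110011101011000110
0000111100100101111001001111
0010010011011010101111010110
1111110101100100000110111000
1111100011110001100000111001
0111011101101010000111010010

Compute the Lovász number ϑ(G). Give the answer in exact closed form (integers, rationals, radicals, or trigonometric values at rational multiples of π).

deg(108) = 15; N(108) = {152, 700, 203, 878, 786, 831, 502, 635, 790, 605, 158, 422, 621, 425, 686}.
deg(790) = 15; N(790) = {980, 108, 960, 577, 152, 954, 878, 270, 786, 715, 635, 158, 422, 435, 826}.
deg(242) = 15; N(242) = {577, 152, 954, 203, 878, 270, 786, 777, 502, 635, 158, 422, 826, 621, 686}.
N(786) = {980, 108, 960, 152, 700, 532, 270, 451, 831, 777, 502, 790, 242, 826, 686}, |N(786)| = 15.
deg(v) = 15 for all v (|V|=28); this is K(8,2), the Kneser graph.
A has 3 distinct eigenvalues ≈ [15.0, 1.0, -5.0].
ϑ = −N·λ_min/(λ_max−λ_min) = −28·(-5)/(15−(-5)) = 7.
= 7.000000… (decimal).

7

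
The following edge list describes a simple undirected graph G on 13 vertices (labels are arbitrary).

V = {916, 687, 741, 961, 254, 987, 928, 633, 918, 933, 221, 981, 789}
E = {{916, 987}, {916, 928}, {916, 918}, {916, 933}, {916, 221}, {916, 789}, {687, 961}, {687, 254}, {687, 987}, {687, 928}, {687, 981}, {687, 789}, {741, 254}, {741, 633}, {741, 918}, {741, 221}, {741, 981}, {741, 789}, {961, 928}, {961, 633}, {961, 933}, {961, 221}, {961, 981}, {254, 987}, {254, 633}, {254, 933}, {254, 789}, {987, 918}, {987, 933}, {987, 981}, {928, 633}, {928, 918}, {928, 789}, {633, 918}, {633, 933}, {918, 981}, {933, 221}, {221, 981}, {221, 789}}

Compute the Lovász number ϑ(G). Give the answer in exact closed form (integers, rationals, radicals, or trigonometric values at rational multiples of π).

Vertex 221 has 6 neighbors: 916, 741, 961, 933, 981, 789.
deg(933) = 6; N(933) = {916, 961, 254, 987, 633, 221}.
Vertex 916 has 6 neighbors: 987, 928, 918, 933, 221, 789.
N(961) = {687, 928, 633, 933, 221, 981}, |N(961)| = 6.
deg(v) = 6 for all v (|V|=13); strongly regular (13,6,2,3).
Distinct eigenvalues (to 4 d.p.): [6.0, 1.3028, -2.3028].
ϑ = −N·λ_min/(λ_max−λ_min) = −13·(-sqrt(13)/2 - 1/2)/(6−(-sqrt(13)/2 - 1/2)) = sqrt(13).
= 3.605551275… (decimal).

sqrt(13)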